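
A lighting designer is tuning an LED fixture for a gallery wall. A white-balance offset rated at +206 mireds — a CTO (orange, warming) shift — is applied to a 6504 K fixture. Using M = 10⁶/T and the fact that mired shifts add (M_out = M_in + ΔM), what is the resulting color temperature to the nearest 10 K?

M_in = 10⁶/6504 = 153.75 mireds.
M_out = 153.75 + (+206) = 359.75 mireds.
T_out = 10⁶/359.75 = 2779.7 K → 2780 K.

2780 K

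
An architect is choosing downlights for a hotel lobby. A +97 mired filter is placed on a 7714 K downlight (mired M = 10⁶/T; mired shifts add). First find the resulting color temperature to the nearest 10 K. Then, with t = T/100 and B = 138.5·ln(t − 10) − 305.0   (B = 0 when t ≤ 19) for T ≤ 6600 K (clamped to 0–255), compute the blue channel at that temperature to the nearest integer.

M_in = 10⁶/7714 = 129.63; M_out = 129.63 + (+97) = 226.63.
T_out = 10⁶/226.63 = 4412.4 K → 4410 K; t = 44.1.
B = 138.5·ln(44.1 − 10) − 305.0 = 138.5·ln 34.1 − 305.0 = 138.5·3.5293 − 305.0 = 183.808.
Rounded: 184.

184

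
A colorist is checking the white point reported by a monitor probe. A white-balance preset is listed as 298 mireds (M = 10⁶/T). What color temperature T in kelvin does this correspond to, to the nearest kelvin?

T = 10⁶ / 298 = 3355.70 K → 3356 K.

3356 K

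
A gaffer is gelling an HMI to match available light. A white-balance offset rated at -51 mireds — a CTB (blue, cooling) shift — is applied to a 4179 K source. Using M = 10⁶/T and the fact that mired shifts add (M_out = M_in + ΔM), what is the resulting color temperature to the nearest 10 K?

M_in = 10⁶/4179 = 239.29 mireds.
M_out = 239.29 + (-51) = 188.29 mireds.
T_out = 10⁶/188.29 = 5310.9 K → 5310 K.

5310 K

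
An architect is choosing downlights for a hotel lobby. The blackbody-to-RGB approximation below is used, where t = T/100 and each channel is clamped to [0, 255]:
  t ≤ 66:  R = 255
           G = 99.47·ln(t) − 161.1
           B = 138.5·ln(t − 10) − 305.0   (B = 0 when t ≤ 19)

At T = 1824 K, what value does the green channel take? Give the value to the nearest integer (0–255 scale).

t = 1824/100 = 18.24; the t ≤ 66 branch applies.
G = 99.47·ln 18.24 − 161.1 = 99.47·2.9036 − 161.1 = 127.723.
Rounded: 128.

128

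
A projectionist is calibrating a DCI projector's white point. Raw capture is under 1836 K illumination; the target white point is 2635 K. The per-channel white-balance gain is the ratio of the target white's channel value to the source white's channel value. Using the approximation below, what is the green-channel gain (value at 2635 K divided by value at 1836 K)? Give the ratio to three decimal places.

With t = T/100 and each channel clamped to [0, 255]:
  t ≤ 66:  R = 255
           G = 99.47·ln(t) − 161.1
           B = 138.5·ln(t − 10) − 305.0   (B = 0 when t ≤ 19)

1.280

At 1836 K (t = 18.36):
  G = 99.47·ln 18.36 − 161.1 = 99.47·2.9102 − 161.1 = 128.375.
At 2635 K (t = 26.35):
  G = 99.47·ln 26.35 − 161.1 = 99.47·3.2715 − 161.1 = 164.313.
Gain = 164.313 / 128.375 = 1.2799 → 1.280.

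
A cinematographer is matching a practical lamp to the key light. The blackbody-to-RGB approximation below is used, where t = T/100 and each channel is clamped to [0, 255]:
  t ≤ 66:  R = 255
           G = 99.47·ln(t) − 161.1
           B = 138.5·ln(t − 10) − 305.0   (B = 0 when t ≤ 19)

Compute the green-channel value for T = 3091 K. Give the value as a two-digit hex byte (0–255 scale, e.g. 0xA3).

t = 3091/100 = 30.91; the t ≤ 66 branch applies.
G = 99.47·ln 30.91 − 161.1 = 99.47·3.4311 − 161.1 = 180.190.
Rounded: 180; in hex, 0xB4.

0xB4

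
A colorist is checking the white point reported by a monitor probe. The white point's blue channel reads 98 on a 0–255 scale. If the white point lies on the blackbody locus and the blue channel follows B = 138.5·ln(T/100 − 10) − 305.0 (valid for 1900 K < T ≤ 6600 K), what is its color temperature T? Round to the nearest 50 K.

ln(t − 10) = (98 + 305.0) / 138.5 = 2.9097.
t − 10 = e^2.9097 = 18.352, so t = 28.352.
T = 100·t = 2835 K → 2850 K to the nearest 50 K.

2850 K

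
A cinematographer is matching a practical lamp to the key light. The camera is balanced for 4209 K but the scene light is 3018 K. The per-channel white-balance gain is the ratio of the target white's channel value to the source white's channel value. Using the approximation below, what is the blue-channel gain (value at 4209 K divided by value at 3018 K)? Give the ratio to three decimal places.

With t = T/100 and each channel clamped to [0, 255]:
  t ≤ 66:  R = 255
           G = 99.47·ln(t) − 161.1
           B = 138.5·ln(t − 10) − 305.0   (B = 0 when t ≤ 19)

At 3018 K (t = 30.18):
  B = 138.5·ln(30.18 − 10) − 305.0 = 138.5·ln 20.18 − 305.0 = 138.5·3.0047 − 305.0 = 111.150.
At 4209 K (t = 42.09):
  B = 138.5·ln(42.09 − 10) − 305.0 = 138.5·ln 32.09 − 305.0 = 138.5·3.4685 − 305.0 = 175.393.
Gain = 175.393 / 111.150 = 1.5780 → 1.578.

1.578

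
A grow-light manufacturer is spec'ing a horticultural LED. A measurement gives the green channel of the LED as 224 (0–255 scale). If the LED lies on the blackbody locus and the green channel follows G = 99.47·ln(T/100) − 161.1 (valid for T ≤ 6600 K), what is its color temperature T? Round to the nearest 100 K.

ln t = (224 + 161.1) / 99.47 = 3.8715.
t = e^3.8715 = 48.015.
T = 100·t = 4802 K → 4800 K to the nearest 100 K.

4800 K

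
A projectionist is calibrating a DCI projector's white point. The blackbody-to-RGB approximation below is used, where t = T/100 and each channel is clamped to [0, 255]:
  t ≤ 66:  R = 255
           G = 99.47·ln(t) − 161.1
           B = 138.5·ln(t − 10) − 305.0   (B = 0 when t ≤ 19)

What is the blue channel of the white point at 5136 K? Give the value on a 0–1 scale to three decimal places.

t = 5136/100 = 51.36; the t ≤ 66 branch applies.
B = 138.5·ln(51.36 − 10) − 305.0 = 138.5·ln 41.36 − 305.0 = 138.5·3.7223 − 305.0 = 210.541.
On a 0–1 scale: 210.541/255 = 0.8256 → 0.826.

0.826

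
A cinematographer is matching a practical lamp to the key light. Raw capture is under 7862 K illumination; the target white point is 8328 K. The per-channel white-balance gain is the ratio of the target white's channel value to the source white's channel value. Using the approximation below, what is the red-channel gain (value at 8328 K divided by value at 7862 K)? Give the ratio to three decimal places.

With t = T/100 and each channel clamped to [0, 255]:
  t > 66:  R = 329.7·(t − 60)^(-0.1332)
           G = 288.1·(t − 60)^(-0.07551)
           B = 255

At 7862 K (t = 78.62):
  R = 329.7·(78.62 − 60)^(-0.1332) = 329.7·18.62^(-0.1332) = 329.7·0.67739 = 223.335.
At 8328 K (t = 83.28):
  R = 329.7·(83.28 − 60)^(-0.1332) = 329.7·23.28^(-0.1332) = 329.7·0.65753 = 216.789.
Gain = 216.789 / 223.335 = 0.9707 → 0.971.

0.971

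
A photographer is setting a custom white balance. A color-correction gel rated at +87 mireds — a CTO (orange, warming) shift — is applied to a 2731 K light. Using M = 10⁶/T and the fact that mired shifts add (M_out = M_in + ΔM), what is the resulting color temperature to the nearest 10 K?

2210 K

M_in = 10⁶/2731 = 366.17 mireds.
M_out = 366.17 + (+87) = 453.17 mireds.
T_out = 10⁶/453.17 = 2206.7 K → 2210 K.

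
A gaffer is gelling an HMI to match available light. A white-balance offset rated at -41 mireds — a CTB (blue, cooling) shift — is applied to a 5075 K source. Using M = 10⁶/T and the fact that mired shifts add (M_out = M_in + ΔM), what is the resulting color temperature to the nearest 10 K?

6410 K

M_in = 10⁶/5075 = 197.04 mireds.
M_out = 197.04 + (-41) = 156.04 mireds.
T_out = 10⁶/156.04 = 6408.4 K → 6410 K.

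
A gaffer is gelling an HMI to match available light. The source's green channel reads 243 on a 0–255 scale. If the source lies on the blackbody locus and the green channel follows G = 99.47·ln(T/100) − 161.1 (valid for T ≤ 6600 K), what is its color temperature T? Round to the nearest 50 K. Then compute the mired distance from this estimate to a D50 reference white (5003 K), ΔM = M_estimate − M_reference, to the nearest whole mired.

ln t = (243 + 161.1) / 99.47 = 4.0625.
t = e^4.0625 = 58.121.
T = 100·t = 5812 K → 5800 K to the nearest 50 K.
M_estimate = 10⁶/5800 = 172.41; M_reference = 10⁶/5003 = 199.88.
ΔM = 172.41 − 199.88 = -27.47 → -27 mireds.

-27 mireds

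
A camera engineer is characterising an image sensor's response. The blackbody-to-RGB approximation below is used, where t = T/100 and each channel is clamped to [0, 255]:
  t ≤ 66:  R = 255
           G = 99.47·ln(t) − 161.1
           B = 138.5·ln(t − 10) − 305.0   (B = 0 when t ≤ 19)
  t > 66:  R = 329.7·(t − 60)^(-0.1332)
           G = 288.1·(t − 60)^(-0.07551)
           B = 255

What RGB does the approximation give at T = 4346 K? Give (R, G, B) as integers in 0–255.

(255, 214, 181)

t = 4346/100 = 43.46; the t ≤ 66 branch applies.
R = 255 by definition for t ≤ 66.
G = 99.47·ln 43.46 − 161.1 = 99.47·3.7718 − 161.1 = 214.085.
B = 138.5·ln(43.46 − 10) − 305.0 = 138.5·ln 33.46 − 305.0 = 138.5·3.5104 − 305.0 = 181.184.
Rounded: (255, 214, 181).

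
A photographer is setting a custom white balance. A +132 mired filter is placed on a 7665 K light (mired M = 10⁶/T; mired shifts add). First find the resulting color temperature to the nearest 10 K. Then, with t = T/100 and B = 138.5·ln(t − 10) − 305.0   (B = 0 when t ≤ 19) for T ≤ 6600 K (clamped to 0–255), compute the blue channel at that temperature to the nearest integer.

M_in = 10⁶/7665 = 130.46; M_out = 130.46 + (+132) = 262.46.
T_out = 10⁶/262.46 = 3810.1 K → 3810 K; t = 38.1.
B = 138.5·ln(38.1 − 10) − 305.0 = 138.5·ln 28.1 − 305.0 = 138.5·3.3358 − 305.0 = 157.004.
Rounded: 157.

157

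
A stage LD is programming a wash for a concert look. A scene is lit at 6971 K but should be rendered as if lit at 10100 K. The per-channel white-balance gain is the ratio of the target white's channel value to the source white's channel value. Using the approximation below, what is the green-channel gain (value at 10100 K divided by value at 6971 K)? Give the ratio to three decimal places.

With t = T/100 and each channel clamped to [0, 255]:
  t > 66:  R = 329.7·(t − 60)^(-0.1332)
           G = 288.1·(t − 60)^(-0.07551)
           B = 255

0.897

At 6971 K (t = 69.71):
  G = 288.1·(69.71 − 60)^(-0.07551) = 288.1·9.71^(-0.07551) = 288.1·0.84228 = 242.660.
At 10100 K (t = 101):
  G = 288.1·(101 − 60)^(-0.07551) = 288.1·41^(-0.07551) = 288.1·0.75547 = 217.652.
Gain = 217.652 / 242.660 = 0.8969 → 0.897.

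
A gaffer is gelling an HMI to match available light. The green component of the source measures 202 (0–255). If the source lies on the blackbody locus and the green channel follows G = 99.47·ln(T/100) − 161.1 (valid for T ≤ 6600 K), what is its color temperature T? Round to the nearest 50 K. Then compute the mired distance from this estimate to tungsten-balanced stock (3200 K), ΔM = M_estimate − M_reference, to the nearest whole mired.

ln t = (202 + 161.1) / 99.47 = 3.6503.
t = e^3.6503 = 38.488.
T = 100·t = 3849 K → 3850 K to the nearest 50 K.
M_estimate = 10⁶/3850 = 259.74; M_reference = 10⁶/3200 = 312.50.
ΔM = 259.74 − 312.50 = -52.76 → -53 mireds.

-53 mireds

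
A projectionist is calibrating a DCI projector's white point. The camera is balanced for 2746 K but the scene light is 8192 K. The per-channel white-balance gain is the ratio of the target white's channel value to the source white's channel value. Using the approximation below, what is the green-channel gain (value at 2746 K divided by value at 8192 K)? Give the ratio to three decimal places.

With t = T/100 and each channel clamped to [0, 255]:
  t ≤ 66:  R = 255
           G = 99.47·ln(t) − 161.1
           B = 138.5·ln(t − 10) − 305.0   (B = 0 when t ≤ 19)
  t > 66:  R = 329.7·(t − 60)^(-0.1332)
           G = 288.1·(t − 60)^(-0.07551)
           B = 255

0.738

At 8192 K (t = 81.92):
  G = 288.1·(81.92 − 60)^(-0.07551) = 288.1·21.92^(-0.07551) = 288.1·0.79205 = 228.190.
At 2746 K (t = 27.46):
  G = 99.47·ln 27.46 − 161.1 = 99.47·3.3127 − 161.1 = 168.417.
Gain = 168.417 / 228.190 = 0.7381 → 0.738.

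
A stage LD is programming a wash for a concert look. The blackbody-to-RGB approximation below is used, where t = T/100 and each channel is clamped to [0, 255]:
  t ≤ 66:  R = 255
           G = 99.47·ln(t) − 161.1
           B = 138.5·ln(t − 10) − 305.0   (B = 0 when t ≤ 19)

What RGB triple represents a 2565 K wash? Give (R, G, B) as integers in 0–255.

(255, 162, 76)

t = 2565/100 = 25.65; the t ≤ 66 branch applies.
R = 255 by definition for t ≤ 66.
G = 99.47·ln 25.65 − 161.1 = 99.47·3.2445 − 161.1 = 161.635.
B = 138.5·ln(25.65 − 10) − 305.0 = 138.5·ln 15.65 − 305.0 = 138.5·2.7505 − 305.0 = 75.940.
Rounded: (255, 162, 76).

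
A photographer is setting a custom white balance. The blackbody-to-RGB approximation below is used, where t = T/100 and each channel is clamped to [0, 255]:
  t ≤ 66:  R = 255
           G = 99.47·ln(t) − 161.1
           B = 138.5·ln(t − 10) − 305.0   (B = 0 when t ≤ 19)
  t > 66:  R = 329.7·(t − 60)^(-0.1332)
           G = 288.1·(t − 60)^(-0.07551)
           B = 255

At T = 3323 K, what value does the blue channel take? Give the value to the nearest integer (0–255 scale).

131

t = 3323/100 = 33.23; the t ≤ 66 branch applies.
B = 138.5·ln(33.23 − 10) − 305.0 = 138.5·ln 23.23 − 305.0 = 138.5·3.1454 − 305.0 = 130.644.
Rounded: 131.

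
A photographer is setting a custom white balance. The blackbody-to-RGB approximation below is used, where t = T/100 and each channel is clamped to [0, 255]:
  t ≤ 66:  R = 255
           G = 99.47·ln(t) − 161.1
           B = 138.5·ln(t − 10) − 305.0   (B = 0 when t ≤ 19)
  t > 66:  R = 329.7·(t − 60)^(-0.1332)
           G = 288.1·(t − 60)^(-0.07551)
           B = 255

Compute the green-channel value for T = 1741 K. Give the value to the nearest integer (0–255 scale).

t = 1741/100 = 17.41; the t ≤ 66 branch applies.
G = 99.47·ln 17.41 − 161.1 = 99.47·2.8570 − 161.1 = 123.090.
Rounded: 123.

123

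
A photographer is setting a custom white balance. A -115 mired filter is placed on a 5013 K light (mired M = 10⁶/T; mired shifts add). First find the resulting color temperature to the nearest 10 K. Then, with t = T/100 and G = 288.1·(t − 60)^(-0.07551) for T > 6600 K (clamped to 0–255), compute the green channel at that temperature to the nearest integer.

212

M_in = 10⁶/5013 = 199.48; M_out = 199.48 + (-115) = 84.48.
T_out = 10⁶/84.48 = 11836.9 K → 11840 K; t = 118.4.
G = 288.1·(118.4 − 60)^(-0.07551) = 288.1·58.4^(-0.07551) = 288.1·0.73556 = 211.915.
Rounded: 212.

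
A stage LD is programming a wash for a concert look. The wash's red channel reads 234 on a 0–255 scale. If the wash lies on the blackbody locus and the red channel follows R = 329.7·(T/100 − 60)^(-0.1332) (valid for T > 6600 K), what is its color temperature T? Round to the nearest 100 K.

(t − 60)^(-0.1332) = 234/329.7 = 0.70974.
t − 60 = 0.70974^(1/-0.1332) = 0.70974^(-7.508) = 13.119, so t = 73.119.
T = 100·t = 7312 K → 7300 K to the nearest 100 K.

7300 K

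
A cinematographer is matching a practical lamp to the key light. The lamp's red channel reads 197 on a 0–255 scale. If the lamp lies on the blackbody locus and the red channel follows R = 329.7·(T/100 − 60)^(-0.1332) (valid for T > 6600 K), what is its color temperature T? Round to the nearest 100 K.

10800 K

(t − 60)^(-0.1332) = 197/329.7 = 0.59751.
t − 60 = 0.59751^(1/-0.1332) = 0.59751^(-7.508) = 47.761, so t = 107.761.
T = 100·t = 10776 K → 10800 K to the nearest 100 K.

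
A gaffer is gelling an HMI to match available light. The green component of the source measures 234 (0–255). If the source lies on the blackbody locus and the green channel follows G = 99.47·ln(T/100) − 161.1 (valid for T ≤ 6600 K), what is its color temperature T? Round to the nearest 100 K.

ln t = (234 + 161.1) / 99.47 = 3.9721.
t = e^3.9721 = 53.093.
T = 100·t = 5309 K → 5300 K to the nearest 100 K.

5300 K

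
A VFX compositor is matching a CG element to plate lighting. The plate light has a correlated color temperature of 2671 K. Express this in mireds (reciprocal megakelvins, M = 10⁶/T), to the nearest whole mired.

374 mireds

M = 10⁶ / 2671 = 374.392 → 374 mireds.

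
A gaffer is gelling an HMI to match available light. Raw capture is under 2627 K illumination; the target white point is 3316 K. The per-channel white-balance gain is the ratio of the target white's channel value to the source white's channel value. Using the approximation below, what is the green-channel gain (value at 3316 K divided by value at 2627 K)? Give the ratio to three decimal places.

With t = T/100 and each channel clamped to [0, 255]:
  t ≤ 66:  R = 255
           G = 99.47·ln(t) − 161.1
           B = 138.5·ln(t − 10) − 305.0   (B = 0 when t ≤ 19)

1.141

At 2627 K (t = 26.27):
  G = 99.47·ln 26.27 − 161.1 = 99.47·3.2684 − 161.1 = 164.010.
At 3316 K (t = 33.16):
  G = 99.47·ln 33.16 − 161.1 = 99.47·3.5013 − 161.1 = 187.179.
Gain = 187.179 / 164.010 = 1.1413 → 1.141.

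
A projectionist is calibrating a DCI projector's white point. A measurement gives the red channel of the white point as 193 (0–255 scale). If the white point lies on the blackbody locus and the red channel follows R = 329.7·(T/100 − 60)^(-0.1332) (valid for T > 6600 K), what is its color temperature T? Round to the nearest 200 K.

11600 K

(t − 60)^(-0.1332) = 193/329.7 = 0.58538.
t − 60 = 0.58538^(1/-0.1332) = 0.58538^(-7.508) = 55.713, so t = 115.713.
T = 100·t = 11571 K → 11600 K to the nearest 200 K.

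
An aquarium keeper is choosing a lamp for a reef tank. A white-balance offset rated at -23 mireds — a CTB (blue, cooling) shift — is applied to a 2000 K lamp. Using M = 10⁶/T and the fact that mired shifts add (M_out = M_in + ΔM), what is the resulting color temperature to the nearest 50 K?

M_in = 10⁶/2000 = 500.00 mireds.
M_out = 500.00 + (-23) = 477.00 mireds.
T_out = 10⁶/477.00 = 2096.4 K → 2100 K.

2100 K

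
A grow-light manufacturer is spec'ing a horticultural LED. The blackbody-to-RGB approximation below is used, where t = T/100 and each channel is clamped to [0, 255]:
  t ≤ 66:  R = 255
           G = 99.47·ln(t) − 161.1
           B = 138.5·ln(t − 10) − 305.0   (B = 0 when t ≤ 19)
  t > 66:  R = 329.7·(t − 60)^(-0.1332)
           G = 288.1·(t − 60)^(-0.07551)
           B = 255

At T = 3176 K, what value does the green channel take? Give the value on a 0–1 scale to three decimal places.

0.717

t = 3176/100 = 31.76; the t ≤ 66 branch applies.
G = 99.47·ln 31.76 − 161.1 = 99.47·3.4582 − 161.1 = 182.888.
On a 0–1 scale: 182.888/255 = 0.7172 → 0.717.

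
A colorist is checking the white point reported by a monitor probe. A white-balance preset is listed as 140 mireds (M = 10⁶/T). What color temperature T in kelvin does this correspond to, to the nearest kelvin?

T = 10⁶ / 140 = 7142.86 K → 7143 K.

7143 K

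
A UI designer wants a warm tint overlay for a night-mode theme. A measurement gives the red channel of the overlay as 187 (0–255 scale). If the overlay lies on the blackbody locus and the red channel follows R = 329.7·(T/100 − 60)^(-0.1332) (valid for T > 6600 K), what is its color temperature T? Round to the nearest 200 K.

(t − 60)^(-0.1332) = 187/329.7 = 0.56718.
t − 60 = 0.56718^(1/-0.1332) = 0.56718^(-7.508) = 70.620, so t = 130.620.
T = 100·t = 13062 K → 13000 K to the nearest 200 K.

13000 K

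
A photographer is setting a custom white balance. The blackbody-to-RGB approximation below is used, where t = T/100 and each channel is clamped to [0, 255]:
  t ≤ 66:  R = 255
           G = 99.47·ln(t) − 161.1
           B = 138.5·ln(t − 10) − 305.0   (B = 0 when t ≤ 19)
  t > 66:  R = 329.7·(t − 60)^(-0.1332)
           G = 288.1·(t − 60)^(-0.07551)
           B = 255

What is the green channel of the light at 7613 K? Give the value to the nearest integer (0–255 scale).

234

t = 7613/100 = 76.13; the t > 66 branch applies.
G = 288.1·(76.13 − 60)^(-0.07551) = 288.1·16.13^(-0.07551) = 288.1·0.81061 = 233.537.
Rounded: 234.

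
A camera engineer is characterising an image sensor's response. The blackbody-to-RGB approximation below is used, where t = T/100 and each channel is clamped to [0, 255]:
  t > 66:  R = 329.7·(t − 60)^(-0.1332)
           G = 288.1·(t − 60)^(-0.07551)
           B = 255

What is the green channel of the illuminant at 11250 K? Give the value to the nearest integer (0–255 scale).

t = 11250/100 = 112.5; the t > 66 branch applies.
G = 288.1·(112.5 − 60)^(-0.07551) = 288.1·52.5^(-0.07551) = 288.1·0.74150 = 213.626.
Rounded: 214.

214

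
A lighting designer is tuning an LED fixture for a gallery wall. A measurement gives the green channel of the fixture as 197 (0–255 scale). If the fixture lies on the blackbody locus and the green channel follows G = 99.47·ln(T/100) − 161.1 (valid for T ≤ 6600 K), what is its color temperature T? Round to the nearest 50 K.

3650 K

ln t = (197 + 161.1) / 99.47 = 3.6001.
t = e^3.6001 = 36.601.
T = 100·t = 3660 K → 3650 K to the nearest 50 K.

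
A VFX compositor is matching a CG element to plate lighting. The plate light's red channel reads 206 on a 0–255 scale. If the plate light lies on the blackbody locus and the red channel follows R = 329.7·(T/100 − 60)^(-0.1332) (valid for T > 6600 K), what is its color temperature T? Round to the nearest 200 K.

(t − 60)^(-0.1332) = 206/329.7 = 0.62481.
t − 60 = 0.62481^(1/-0.1332) = 0.62481^(-7.508) = 34.152, so t = 94.152.
T = 100·t = 9415 K → 9400 K to the nearest 200 K.

9400 K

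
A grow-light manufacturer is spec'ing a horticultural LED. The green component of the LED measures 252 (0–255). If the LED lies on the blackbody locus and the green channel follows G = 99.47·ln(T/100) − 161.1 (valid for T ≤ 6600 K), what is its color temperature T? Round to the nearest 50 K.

6350 K

ln t = (252 + 161.1) / 99.47 = 4.1530.
t = e^4.1530 = 63.625.
T = 100·t = 6363 K → 6350 K to the nearest 50 K.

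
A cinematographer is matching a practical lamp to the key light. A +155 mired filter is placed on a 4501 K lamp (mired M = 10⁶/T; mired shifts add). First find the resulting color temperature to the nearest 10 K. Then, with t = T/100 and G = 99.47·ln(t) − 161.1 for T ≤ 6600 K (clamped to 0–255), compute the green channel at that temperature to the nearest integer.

165

M_in = 10⁶/4501 = 222.17; M_out = 222.17 + (+155) = 377.17.
T_out = 10⁶/377.17 = 2651.3 K → 2650 K; t = 26.5.
G = 99.47·ln 26.5 − 161.1 = 99.47·3.2771 − 161.1 = 164.878.
Rounded: 165.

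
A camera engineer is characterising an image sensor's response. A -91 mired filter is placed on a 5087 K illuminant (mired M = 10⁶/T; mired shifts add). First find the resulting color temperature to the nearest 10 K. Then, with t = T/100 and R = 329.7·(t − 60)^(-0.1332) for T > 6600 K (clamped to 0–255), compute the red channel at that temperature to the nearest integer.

M_in = 10⁶/5087 = 196.58; M_out = 196.58 + (-91) = 105.58.
T_out = 10⁶/105.58 = 9471.5 K → 9470 K; t = 94.7.
R = 329.7·(94.7 − 60)^(-0.1332) = 329.7·34.7^(-0.1332) = 329.7·0.62349 = 205.564.
Rounded: 206.

206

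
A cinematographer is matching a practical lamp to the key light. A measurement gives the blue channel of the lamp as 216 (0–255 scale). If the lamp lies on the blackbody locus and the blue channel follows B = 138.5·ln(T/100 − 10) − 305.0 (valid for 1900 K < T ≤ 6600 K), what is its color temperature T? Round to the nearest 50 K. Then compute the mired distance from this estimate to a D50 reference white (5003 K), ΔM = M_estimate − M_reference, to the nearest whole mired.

-11 mireds

ln(t − 10) = (216 + 305.0) / 138.5 = 3.7617.
t − 10 = e^3.7617 = 43.023, so t = 53.023.
T = 100·t = 5302 K → 5300 K to the nearest 50 K.
M_estimate = 10⁶/5300 = 188.68; M_reference = 10⁶/5003 = 199.88.
ΔM = 188.68 − 199.88 = -11.20 → -11 mireds.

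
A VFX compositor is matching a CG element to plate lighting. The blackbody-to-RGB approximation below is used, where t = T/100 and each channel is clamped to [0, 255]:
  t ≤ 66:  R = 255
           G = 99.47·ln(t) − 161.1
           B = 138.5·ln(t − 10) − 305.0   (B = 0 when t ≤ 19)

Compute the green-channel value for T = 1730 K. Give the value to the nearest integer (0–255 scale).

t = 1730/100 = 17.3; the t ≤ 66 branch applies.
G = 99.47·ln 17.3 − 161.1 = 99.47·2.8507 − 161.1 = 122.460.
Rounded: 122.

122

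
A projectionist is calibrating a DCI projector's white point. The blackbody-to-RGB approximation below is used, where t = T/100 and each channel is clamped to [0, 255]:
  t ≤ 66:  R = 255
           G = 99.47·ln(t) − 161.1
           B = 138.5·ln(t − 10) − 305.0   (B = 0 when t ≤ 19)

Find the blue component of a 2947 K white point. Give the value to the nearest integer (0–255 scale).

106

t = 2947/100 = 29.47; the t ≤ 66 branch applies.
B = 138.5·ln(29.47 − 10) − 305.0 = 138.5·ln 19.47 − 305.0 = 138.5·2.9689 − 305.0 = 106.189.
Rounded: 106.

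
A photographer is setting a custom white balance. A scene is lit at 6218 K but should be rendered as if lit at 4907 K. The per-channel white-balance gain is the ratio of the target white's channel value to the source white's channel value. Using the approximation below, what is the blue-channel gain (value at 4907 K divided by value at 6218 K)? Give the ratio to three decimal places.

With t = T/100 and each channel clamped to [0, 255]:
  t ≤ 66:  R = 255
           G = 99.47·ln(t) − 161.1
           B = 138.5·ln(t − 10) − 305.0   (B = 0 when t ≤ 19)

At 6218 K (t = 62.18):
  B = 138.5·ln(62.18 − 10) − 305.0 = 138.5·ln 52.18 − 305.0 = 138.5·3.9547 − 305.0 = 242.726.
At 4907 K (t = 49.07):
  B = 138.5·ln(49.07 − 10) − 305.0 = 138.5·ln 39.07 − 305.0 = 138.5·3.6654 − 305.0 = 202.652.
Gain = 202.652 / 242.726 = 0.8349 → 0.835.

0.835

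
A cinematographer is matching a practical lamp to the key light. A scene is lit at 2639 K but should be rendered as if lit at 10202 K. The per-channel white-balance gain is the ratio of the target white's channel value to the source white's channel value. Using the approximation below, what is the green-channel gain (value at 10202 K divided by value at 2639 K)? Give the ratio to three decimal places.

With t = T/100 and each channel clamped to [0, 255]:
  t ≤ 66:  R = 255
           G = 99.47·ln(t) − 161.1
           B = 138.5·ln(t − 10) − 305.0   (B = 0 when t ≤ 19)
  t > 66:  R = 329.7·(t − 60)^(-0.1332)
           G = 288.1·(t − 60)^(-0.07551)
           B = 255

At 2639 K (t = 26.39):
  G = 99.47·ln 26.39 − 161.1 = 99.47·3.2730 − 161.1 = 164.464.
At 10202 K (t = 102.02):
  G = 288.1·(102.02 − 60)^(-0.07551) = 288.1·42.02^(-0.07551) = 288.1·0.75407 = 217.248.
Gain = 217.248 / 164.464 = 1.3209 → 1.321.

1.321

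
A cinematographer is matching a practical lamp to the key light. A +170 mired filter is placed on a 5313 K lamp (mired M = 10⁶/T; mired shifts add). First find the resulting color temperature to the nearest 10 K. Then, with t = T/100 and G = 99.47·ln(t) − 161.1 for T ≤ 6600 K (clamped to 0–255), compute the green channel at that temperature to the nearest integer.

M_in = 10⁶/5313 = 188.22; M_out = 188.22 + (+170) = 358.22.
T_out = 10⁶/358.22 = 2791.6 K → 2790 K; t = 27.9.
G = 99.47·ln 27.9 − 161.1 = 99.47·3.3286 − 161.1 = 169.998.
Rounded: 170.

170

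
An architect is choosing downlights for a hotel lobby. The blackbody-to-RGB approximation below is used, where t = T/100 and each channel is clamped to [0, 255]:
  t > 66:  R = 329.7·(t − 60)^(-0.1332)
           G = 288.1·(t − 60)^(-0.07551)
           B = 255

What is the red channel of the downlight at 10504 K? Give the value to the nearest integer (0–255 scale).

199

t = 10504/100 = 105.04; the t > 66 branch applies.
R = 329.7·(105.04 − 60)^(-0.1332) = 329.7·45.04^(-0.1332) = 329.7·0.60220 = 198.545.
Rounded: 199.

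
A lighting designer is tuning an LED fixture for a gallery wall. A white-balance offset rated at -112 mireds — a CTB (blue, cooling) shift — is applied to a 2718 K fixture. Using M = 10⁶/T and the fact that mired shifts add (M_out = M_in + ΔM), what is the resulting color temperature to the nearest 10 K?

M_in = 10⁶/2718 = 367.92 mireds.
M_out = 367.92 + (-112) = 255.92 mireds.
T_out = 10⁶/255.92 = 3907.5 K → 3910 K.

3910 K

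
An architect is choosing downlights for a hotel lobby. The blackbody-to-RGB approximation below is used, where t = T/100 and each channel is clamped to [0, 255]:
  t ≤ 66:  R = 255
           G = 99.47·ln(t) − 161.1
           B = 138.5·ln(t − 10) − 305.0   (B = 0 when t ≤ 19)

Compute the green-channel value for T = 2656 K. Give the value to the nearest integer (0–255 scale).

165

t = 2656/100 = 26.56; the t ≤ 66 branch applies.
G = 99.47·ln 26.56 − 161.1 = 99.47·3.2794 − 161.1 = 165.103.
Rounded: 165.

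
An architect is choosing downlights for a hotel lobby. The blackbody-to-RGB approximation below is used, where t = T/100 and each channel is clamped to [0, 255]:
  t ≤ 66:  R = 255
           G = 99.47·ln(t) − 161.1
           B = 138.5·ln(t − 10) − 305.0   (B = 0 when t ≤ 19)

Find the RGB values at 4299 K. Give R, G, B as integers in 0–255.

t = 4299/100 = 42.99; the t ≤ 66 branch applies.
R = 255 by definition for t ≤ 66.
G = 99.47·ln 42.99 − 161.1 = 99.47·3.7610 − 161.1 = 213.003.
B = 138.5·ln(42.99 − 10) − 305.0 = 138.5·ln 32.99 − 305.0 = 138.5·3.4962 − 305.0 = 179.224.
Rounded: (255, 213, 179).

R=255, G=213, B=179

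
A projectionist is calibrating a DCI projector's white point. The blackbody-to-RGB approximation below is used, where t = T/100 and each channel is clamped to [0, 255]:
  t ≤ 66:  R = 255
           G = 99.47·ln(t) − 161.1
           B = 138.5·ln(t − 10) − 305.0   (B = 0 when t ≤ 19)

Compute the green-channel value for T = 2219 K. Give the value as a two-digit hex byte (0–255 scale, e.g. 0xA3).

t = 2219/100 = 22.19; the t ≤ 66 branch applies.
G = 99.47·ln 22.19 − 161.1 = 99.47·3.0996 − 161.1 = 147.221.
Rounded: 147; in hex, 0x93.

0x93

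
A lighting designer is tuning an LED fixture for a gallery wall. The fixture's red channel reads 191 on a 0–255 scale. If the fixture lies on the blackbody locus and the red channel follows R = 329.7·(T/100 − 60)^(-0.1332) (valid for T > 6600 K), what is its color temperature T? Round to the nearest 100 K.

12000 K

(t − 60)^(-0.1332) = 191/329.7 = 0.57931.
t − 60 = 0.57931^(1/-0.1332) = 0.57931^(-7.508) = 60.245, so t = 120.245.
T = 100·t = 12025 K → 12000 K to the nearest 100 K.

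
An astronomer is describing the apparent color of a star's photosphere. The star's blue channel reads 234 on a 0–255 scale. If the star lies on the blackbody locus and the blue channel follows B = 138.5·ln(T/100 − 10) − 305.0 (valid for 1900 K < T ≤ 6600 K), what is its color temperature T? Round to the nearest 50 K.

ln(t − 10) = (234 + 305.0) / 138.5 = 3.8917.
t − 10 = e^3.8917 = 48.994, so t = 58.994.
T = 100·t = 5899 K → 5900 K to the nearest 50 K.

5900 K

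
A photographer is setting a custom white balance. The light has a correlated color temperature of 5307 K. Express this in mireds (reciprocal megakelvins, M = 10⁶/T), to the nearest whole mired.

M = 10⁶ / 5307 = 188.430 → 188 mireds.

188 mireds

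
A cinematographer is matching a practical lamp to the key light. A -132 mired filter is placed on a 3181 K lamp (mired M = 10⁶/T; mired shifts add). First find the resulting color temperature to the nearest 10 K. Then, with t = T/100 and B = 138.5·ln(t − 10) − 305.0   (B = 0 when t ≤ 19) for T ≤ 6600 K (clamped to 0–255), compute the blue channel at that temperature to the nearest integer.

222

M_in = 10⁶/3181 = 314.37; M_out = 314.37 + (-132) = 182.37.
T_out = 10⁶/182.37 = 5483.5 K → 5480 K; t = 54.8.
B = 138.5·ln(54.8 − 10) − 305.0 = 138.5·ln 44.8 − 305.0 = 138.5·3.8022 − 305.0 = 221.606.
Rounded: 222.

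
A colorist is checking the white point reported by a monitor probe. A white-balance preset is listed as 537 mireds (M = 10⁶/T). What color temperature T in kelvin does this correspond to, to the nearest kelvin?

T = 10⁶ / 537 = 1862.20 K → 1862 K.

1862 K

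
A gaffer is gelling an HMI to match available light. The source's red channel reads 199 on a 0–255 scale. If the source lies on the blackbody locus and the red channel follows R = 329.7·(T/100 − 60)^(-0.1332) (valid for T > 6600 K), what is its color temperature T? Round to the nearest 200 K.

(t − 60)^(-0.1332) = 199/329.7 = 0.60358.
t − 60 = 0.60358^(1/-0.1332) = 0.60358^(-7.508) = 44.273, so t = 104.273.
T = 100·t = 10427 K → 10400 K to the nearest 200 K.

10400 K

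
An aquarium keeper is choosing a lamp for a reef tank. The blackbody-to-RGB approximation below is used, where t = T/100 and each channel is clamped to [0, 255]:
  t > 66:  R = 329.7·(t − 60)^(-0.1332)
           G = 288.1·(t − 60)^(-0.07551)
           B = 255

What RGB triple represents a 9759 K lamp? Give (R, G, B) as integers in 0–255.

t = 9759/100 = 97.59; the t > 66 branch applies.
R = 329.7·(97.59 − 60)^(-0.1332) = 329.7·37.59^(-0.1332) = 329.7·0.61688 = 203.385.
G = 288.1·(97.59 − 60)^(-0.07551) = 288.1·37.59^(-0.07551) = 288.1·0.76044 = 219.083.
B = 255 by definition for t > 66.
Rounded: (203, 219, 255).

(203, 219, 255)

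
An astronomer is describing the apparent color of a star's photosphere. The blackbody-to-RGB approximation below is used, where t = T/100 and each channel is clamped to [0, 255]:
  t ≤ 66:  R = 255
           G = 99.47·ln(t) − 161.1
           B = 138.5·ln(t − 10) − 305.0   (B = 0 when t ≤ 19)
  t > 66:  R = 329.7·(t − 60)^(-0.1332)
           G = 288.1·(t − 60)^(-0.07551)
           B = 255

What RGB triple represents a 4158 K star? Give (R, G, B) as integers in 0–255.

(255, 210, 173)

t = 4158/100 = 41.58; the t ≤ 66 branch applies.
R = 255 by definition for t ≤ 66.
G = 99.47·ln 41.58 − 161.1 = 99.47·3.7276 − 161.1 = 209.686.
B = 138.5·ln(41.58 − 10) − 305.0 = 138.5·ln 31.58 − 305.0 = 138.5·3.4525 − 305.0 = 173.175.
Rounded: (255, 210, 173).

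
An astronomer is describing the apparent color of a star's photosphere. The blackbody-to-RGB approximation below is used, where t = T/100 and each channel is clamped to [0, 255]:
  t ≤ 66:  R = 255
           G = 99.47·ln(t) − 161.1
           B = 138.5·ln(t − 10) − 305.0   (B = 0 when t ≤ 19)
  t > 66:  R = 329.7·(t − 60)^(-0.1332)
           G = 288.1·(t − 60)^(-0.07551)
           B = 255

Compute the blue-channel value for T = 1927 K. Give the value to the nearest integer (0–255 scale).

3

t = 1927/100 = 19.27; the t ≤ 66 branch applies.
B = 138.5·ln(19.27 − 10) − 305.0 = 138.5·ln 9.27 − 305.0 = 138.5·2.2268 − 305.0 = 3.409.
Rounded: 3.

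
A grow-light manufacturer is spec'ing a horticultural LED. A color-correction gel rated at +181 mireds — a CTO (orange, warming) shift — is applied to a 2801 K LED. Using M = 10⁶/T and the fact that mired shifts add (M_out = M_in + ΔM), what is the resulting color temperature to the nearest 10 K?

M_in = 10⁶/2801 = 357.02 mireds.
M_out = 357.02 + (+181) = 538.02 mireds.
T_out = 10⁶/538.02 = 1858.7 K → 1860 K.

1860 K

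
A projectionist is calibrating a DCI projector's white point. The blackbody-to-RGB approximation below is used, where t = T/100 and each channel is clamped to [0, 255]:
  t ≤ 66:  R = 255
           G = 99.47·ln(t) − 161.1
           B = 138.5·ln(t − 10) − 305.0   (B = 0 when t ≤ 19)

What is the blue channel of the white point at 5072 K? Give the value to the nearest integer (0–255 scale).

t = 5072/100 = 50.72; the t ≤ 66 branch applies.
B = 138.5·ln(50.72 − 10) − 305.0 = 138.5·ln 40.72 − 305.0 = 138.5·3.7067 − 305.0 = 208.381.
Rounded: 208.

208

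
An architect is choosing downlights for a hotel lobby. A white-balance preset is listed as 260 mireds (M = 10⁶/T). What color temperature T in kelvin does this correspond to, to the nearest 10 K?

T = 10⁶ / 260 = 3846.15 K → 3850 K.

3850 K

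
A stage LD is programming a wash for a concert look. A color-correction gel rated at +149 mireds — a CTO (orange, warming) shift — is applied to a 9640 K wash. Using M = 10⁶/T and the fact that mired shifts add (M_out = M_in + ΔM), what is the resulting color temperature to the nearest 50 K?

M_in = 10⁶/9640 = 103.73 mireds.
M_out = 103.73 + (+149) = 252.73 mireds.
T_out = 10⁶/252.73 = 3956.7 K → 3950 K.

3950 K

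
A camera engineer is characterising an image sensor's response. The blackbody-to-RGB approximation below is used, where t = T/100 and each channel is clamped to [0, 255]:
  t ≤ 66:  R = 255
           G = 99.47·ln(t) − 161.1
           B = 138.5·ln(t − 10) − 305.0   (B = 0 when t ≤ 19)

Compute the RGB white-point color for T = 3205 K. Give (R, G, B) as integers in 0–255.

t = 3205/100 = 32.05; the t ≤ 66 branch applies.
R = 255 by definition for t ≤ 66.
G = 99.47·ln 32.05 − 161.1 = 99.47·3.4673 − 161.1 = 183.792.
B = 138.5·ln(32.05 − 10) − 305.0 = 138.5·ln 22.05 − 305.0 = 138.5·3.0933 − 305.0 = 123.424.
Rounded: (255, 184, 123).

(255, 184, 123)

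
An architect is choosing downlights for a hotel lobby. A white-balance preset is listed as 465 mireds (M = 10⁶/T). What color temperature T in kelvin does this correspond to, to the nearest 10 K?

2150 K

T = 10⁶ / 465 = 2150.54 K → 2150 K.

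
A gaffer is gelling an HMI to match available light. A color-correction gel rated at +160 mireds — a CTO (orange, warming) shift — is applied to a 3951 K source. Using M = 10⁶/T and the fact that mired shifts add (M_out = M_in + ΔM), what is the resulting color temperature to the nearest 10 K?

2420 K

M_in = 10⁶/3951 = 253.10 mireds.
M_out = 253.10 + (+160) = 413.10 mireds.
T_out = 10⁶/413.10 = 2420.7 K → 2420 K.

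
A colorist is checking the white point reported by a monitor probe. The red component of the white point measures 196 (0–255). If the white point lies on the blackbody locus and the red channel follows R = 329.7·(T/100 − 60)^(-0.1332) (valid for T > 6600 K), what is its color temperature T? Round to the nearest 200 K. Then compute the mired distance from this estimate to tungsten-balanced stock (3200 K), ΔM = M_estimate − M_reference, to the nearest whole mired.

-222 mireds

(t − 60)^(-0.1332) = 196/329.7 = 0.59448.
t − 60 = 0.59448^(1/-0.1332) = 0.59448^(-7.508) = 49.621, so t = 109.621.
T = 100·t = 10962 K → 11000 K to the nearest 200 K.
M_estimate = 10⁶/11000 = 90.91; M_reference = 10⁶/3200 = 312.50.
ΔM = 90.91 − 312.50 = -221.59 → -222 mireds.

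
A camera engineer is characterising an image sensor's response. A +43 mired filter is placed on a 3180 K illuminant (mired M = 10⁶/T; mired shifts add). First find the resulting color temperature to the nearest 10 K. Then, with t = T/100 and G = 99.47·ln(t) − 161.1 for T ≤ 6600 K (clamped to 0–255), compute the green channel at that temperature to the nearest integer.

M_in = 10⁶/3180 = 314.47; M_out = 314.47 + (+43) = 357.47.
T_out = 10⁶/357.47 = 2797.5 K → 2800 K; t = 28.
G = 99.47·ln 28 − 161.1 = 99.47·3.3322 − 161.1 = 170.354.
Rounded: 170.

170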